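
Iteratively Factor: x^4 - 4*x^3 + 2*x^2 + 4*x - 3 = (x - 1)*(x^3 - 3*x^2 - x + 3) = (x - 1)*(x + 1)*(x^2 - 4*x + 3) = (x - 3)*(x - 1)*(x + 1)*(x - 1)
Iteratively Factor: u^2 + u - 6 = (u + 3)*(u - 2)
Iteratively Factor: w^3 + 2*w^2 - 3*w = (w)*(w^2 + 2*w - 3) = w*(w - 1)*(w + 3)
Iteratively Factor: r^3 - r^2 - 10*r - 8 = (r + 2)*(r^2 - 3*r - 4) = (r + 1)*(r + 2)*(r - 4)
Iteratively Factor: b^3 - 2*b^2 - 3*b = (b)*(b^2 - 2*b - 3) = b*(b - 3)*(b + 1)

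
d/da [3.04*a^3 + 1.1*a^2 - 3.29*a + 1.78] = 9.12*a^2 + 2.2*a - 3.29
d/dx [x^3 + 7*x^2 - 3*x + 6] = 3*x^2 + 14*x - 3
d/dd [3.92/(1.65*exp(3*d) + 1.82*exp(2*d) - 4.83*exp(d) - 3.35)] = (-19.404*exp(2*d) - 14.2688*exp(d) + 18.9336)*exp(d)/(1.65*exp(3*d) + 1.82*exp(2*d) - 4.83*exp(d) - 3.35)^2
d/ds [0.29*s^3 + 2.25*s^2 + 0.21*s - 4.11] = 0.87*s^2 + 4.5*s + 0.21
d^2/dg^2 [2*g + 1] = 0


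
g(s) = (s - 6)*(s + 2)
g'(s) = 2*s - 4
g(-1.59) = -3.11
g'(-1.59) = -7.18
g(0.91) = -14.81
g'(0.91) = -2.18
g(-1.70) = -2.31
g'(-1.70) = -7.40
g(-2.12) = 0.97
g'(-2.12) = -8.24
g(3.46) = -13.87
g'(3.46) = 2.92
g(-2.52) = 4.43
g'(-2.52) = -9.04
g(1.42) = -15.66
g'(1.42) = -1.16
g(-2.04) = 0.32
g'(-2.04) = -8.08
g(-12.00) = 180.00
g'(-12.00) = -28.00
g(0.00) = -12.00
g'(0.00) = -4.00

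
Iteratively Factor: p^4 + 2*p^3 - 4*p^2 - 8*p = (p - 2)*(p^3 + 4*p^2 + 4*p) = p*(p - 2)*(p^2 + 4*p + 4) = p*(p - 2)*(p + 2)*(p + 2)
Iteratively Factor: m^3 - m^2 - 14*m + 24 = (m - 2)*(m^2 + m - 12) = (m - 3)*(m - 2)*(m + 4)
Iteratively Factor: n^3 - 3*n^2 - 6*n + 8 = (n + 2)*(n^2 - 5*n + 4) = (n - 4)*(n + 2)*(n - 1)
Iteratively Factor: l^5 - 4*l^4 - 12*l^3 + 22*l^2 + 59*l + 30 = (l + 2)*(l^4 - 6*l^3 + 22*l + 15) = (l + 1)*(l + 2)*(l^3 - 7*l^2 + 7*l + 15) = (l + 1)^2*(l + 2)*(l^2 - 8*l + 15) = (l - 5)*(l + 1)^2*(l + 2)*(l - 3)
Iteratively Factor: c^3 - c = (c + 1)*(c^2 - c) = (c - 1)*(c + 1)*(c)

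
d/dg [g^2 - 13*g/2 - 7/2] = 2*g - 13/2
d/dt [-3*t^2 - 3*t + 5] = -6*t - 3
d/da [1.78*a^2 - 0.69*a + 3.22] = 3.56*a - 0.69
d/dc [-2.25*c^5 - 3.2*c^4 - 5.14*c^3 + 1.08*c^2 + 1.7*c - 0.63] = -11.25*c^4 - 12.8*c^3 - 15.42*c^2 + 2.16*c + 1.7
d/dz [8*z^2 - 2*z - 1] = 16*z - 2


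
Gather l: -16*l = -16*l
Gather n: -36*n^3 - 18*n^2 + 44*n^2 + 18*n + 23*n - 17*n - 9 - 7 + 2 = -36*n^3 + 26*n^2 + 24*n - 14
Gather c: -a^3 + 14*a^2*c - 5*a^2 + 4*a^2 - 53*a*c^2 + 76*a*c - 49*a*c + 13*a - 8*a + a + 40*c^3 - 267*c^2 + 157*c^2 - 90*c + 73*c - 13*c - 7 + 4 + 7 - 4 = -a^3 - a^2 + 6*a + 40*c^3 + c^2*(-53*a - 110) + c*(14*a^2 + 27*a - 30)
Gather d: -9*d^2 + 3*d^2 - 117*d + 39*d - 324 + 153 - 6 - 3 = -6*d^2 - 78*d - 180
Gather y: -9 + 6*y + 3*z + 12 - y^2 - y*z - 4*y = -y^2 + y*(2 - z) + 3*z + 3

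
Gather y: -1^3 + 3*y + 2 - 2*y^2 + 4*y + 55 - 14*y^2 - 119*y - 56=-16*y^2 - 112*y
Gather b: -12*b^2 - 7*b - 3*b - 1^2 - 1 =-12*b^2 - 10*b - 2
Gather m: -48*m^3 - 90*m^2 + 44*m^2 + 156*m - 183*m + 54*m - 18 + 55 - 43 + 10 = -48*m^3 - 46*m^2 + 27*m + 4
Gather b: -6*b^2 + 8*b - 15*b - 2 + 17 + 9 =-6*b^2 - 7*b + 24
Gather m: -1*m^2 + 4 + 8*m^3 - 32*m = 8*m^3 - m^2 - 32*m + 4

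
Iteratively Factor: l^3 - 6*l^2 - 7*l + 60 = (l - 5)*(l^2 - l - 12) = (l - 5)*(l + 3)*(l - 4)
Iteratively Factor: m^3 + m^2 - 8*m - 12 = (m + 2)*(m^2 - m - 6) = (m - 3)*(m + 2)*(m + 2)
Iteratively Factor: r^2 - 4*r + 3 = (r - 1)*(r - 3)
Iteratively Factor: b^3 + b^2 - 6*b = (b + 3)*(b^2 - 2*b) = b*(b + 3)*(b - 2)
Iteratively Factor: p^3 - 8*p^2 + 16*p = (p - 4)*(p^2 - 4*p) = (p - 4)^2*(p)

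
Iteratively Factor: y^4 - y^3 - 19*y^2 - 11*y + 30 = (y - 5)*(y^3 + 4*y^2 + y - 6) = (y - 5)*(y - 1)*(y^2 + 5*y + 6) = (y - 5)*(y - 1)*(y + 2)*(y + 3)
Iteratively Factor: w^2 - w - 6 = (w - 3)*(w + 2)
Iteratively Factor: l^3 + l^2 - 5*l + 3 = (l - 1)*(l^2 + 2*l - 3) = (l - 1)^2*(l + 3)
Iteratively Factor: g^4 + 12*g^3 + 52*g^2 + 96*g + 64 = (g + 4)*(g^3 + 8*g^2 + 20*g + 16) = (g + 4)^2*(g^2 + 4*g + 4) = (g + 2)*(g + 4)^2*(g + 2)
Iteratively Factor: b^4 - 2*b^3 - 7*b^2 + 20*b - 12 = (b - 1)*(b^3 - b^2 - 8*b + 12) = (b - 1)*(b + 3)*(b^2 - 4*b + 4) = (b - 2)*(b - 1)*(b + 3)*(b - 2)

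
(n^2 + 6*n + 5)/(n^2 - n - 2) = (n + 5)/(n - 2)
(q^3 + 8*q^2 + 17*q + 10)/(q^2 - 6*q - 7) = (q^2 + 7*q + 10)/(q - 7)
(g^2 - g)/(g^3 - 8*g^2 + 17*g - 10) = g/(g^2 - 7*g + 10)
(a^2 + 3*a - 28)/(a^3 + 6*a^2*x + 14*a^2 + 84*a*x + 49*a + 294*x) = (a - 4)/(a^2 + 6*a*x + 7*a + 42*x)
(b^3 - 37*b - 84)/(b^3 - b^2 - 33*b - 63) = (b + 4)/(b + 3)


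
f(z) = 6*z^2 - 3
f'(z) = 12*z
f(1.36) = 8.10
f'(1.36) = 16.32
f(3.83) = 85.01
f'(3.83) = 45.96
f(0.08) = -2.96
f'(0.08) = 0.96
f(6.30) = 235.14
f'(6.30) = 75.60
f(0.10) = -2.94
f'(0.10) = 1.20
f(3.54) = 72.19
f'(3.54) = 42.48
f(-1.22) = 5.93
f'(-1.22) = -14.64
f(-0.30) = -2.46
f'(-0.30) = -3.60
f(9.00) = 483.00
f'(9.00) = 108.00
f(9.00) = 483.00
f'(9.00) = 108.00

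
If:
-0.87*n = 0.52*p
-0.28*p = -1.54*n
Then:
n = 0.00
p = 0.00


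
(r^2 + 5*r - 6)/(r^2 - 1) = (r + 6)/(r + 1)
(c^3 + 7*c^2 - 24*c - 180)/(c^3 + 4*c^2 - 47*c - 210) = (c^2 + c - 30)/(c^2 - 2*c - 35)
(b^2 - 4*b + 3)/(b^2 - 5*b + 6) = (b - 1)/(b - 2)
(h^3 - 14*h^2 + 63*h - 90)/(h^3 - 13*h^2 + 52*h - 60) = (h - 3)/(h - 2)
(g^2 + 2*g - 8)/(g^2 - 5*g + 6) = (g + 4)/(g - 3)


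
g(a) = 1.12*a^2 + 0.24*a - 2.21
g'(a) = 2.24*a + 0.24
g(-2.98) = 7.02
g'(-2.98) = -6.44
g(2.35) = 4.54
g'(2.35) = 5.50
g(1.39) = 0.29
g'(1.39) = 3.35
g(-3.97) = 14.49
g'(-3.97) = -8.65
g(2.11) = 3.28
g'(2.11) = 4.97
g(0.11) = -2.17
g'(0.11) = 0.49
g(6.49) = 46.52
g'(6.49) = 14.78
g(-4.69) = 21.30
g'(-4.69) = -10.27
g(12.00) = 161.95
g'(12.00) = 27.12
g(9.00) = 90.67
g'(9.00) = 20.40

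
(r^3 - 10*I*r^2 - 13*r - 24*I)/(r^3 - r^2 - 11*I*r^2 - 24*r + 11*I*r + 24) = (r + I)/(r - 1)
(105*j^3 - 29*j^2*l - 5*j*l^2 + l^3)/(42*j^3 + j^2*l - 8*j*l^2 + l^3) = (5*j + l)/(2*j + l)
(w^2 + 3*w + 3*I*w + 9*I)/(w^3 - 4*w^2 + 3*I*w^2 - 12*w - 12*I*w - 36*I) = (w + 3)/(w^2 - 4*w - 12)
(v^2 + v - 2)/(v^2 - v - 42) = (-v^2 - v + 2)/(-v^2 + v + 42)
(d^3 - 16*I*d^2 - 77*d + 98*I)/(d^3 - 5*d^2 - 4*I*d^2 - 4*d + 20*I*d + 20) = (d^2 - 14*I*d - 49)/(d^2 - d*(5 + 2*I) + 10*I)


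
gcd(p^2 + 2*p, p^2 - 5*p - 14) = p + 2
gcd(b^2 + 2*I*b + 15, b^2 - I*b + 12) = 1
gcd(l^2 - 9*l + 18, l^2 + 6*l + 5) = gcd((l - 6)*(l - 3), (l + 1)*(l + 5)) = 1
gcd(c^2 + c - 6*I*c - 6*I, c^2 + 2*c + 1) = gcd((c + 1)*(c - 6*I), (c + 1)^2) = c + 1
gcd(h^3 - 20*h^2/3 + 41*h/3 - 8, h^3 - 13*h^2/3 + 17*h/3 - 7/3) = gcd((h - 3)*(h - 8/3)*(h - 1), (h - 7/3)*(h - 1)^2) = h - 1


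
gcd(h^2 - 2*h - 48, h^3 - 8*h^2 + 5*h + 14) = 1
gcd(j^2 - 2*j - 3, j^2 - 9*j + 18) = j - 3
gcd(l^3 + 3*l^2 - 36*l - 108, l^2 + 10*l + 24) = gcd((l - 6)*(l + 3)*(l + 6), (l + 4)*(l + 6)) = l + 6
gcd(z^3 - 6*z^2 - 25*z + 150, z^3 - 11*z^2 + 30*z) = z^2 - 11*z + 30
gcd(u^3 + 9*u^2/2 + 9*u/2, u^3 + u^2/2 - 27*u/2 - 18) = u^2 + 9*u/2 + 9/2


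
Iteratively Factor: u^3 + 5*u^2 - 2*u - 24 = (u + 4)*(u^2 + u - 6) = (u - 2)*(u + 4)*(u + 3)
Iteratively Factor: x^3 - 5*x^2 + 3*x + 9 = (x + 1)*(x^2 - 6*x + 9) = (x - 3)*(x + 1)*(x - 3)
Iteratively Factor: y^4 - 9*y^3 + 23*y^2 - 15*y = (y - 3)*(y^3 - 6*y^2 + 5*y) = (y - 5)*(y - 3)*(y^2 - y) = y*(y - 5)*(y - 3)*(y - 1)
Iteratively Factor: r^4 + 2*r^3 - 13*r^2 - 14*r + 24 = (r - 3)*(r^3 + 5*r^2 + 2*r - 8) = (r - 3)*(r + 2)*(r^2 + 3*r - 4) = (r - 3)*(r + 2)*(r + 4)*(r - 1)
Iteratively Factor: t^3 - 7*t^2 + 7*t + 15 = (t + 1)*(t^2 - 8*t + 15) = (t - 3)*(t + 1)*(t - 5)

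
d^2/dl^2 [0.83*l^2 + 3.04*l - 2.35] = 1.66000000000000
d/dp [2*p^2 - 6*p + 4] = 4*p - 6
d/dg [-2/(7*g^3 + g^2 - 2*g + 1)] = 2*(21*g^2 + 2*g - 2)/(7*g^3 + g^2 - 2*g + 1)^2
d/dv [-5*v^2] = -10*v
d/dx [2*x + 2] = 2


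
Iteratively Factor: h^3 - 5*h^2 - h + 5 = (h + 1)*(h^2 - 6*h + 5) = (h - 1)*(h + 1)*(h - 5)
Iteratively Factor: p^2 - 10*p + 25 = (p - 5)*(p - 5)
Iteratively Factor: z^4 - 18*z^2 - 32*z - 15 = (z - 5)*(z^3 + 5*z^2 + 7*z + 3) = (z - 5)*(z + 3)*(z^2 + 2*z + 1) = (z - 5)*(z + 1)*(z + 3)*(z + 1)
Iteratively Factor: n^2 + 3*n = (n + 3)*(n)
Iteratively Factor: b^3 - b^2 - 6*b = (b)*(b^2 - b - 6) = b*(b - 3)*(b + 2)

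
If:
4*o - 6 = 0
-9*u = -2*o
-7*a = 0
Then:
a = 0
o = 3/2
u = 1/3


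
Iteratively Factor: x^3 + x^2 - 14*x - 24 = (x + 2)*(x^2 - x - 12) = (x + 2)*(x + 3)*(x - 4)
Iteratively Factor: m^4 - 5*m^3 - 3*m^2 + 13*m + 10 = (m - 2)*(m^3 - 3*m^2 - 9*m - 5) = (m - 2)*(m + 1)*(m^2 - 4*m - 5) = (m - 5)*(m - 2)*(m + 1)*(m + 1)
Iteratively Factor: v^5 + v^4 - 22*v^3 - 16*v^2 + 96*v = (v + 3)*(v^4 - 2*v^3 - 16*v^2 + 32*v) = v*(v + 3)*(v^3 - 2*v^2 - 16*v + 32) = v*(v + 3)*(v + 4)*(v^2 - 6*v + 8) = v*(v - 4)*(v + 3)*(v + 4)*(v - 2)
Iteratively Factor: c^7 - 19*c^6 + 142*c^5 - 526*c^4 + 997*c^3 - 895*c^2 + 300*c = (c - 4)*(c^6 - 15*c^5 + 82*c^4 - 198*c^3 + 205*c^2 - 75*c) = (c - 5)*(c - 4)*(c^5 - 10*c^4 + 32*c^3 - 38*c^2 + 15*c) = (c - 5)^2*(c - 4)*(c^4 - 5*c^3 + 7*c^2 - 3*c) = (c - 5)^2*(c - 4)*(c - 3)*(c^3 - 2*c^2 + c) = (c - 5)^2*(c - 4)*(c - 3)*(c - 1)*(c^2 - c) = c*(c - 5)^2*(c - 4)*(c - 3)*(c - 1)*(c - 1)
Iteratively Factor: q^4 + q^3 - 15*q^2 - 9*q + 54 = (q + 3)*(q^3 - 2*q^2 - 9*q + 18) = (q - 3)*(q + 3)*(q^2 + q - 6) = (q - 3)*(q - 2)*(q + 3)*(q + 3)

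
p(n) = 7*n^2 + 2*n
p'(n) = 14*n + 2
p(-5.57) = 206.03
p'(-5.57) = -75.98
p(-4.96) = 162.29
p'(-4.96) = -67.44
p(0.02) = 0.04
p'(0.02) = 2.28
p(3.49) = 92.24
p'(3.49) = 50.86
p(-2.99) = 56.60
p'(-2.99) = -39.86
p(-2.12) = 27.22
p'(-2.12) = -27.68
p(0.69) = 4.71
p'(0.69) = 11.66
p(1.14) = 11.38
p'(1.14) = 17.96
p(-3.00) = 57.00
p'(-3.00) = -40.00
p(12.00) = 1032.00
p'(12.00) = 170.00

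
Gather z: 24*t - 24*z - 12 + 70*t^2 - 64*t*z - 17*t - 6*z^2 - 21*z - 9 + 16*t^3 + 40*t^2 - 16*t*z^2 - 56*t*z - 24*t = 16*t^3 + 110*t^2 - 17*t + z^2*(-16*t - 6) + z*(-120*t - 45) - 21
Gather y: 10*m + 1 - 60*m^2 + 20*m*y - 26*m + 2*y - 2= -60*m^2 - 16*m + y*(20*m + 2) - 1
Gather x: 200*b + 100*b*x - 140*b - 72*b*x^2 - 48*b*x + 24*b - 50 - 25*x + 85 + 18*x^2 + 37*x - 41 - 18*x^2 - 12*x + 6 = -72*b*x^2 + 52*b*x + 84*b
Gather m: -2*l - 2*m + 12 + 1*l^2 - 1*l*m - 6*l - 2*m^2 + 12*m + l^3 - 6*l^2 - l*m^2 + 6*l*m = l^3 - 5*l^2 - 8*l + m^2*(-l - 2) + m*(5*l + 10) + 12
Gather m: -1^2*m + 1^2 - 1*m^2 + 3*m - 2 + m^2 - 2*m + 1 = 0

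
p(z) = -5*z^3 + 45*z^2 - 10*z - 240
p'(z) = -15*z^2 + 90*z - 10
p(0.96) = -212.55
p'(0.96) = 62.58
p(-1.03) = -176.50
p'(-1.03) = -118.61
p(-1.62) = -84.44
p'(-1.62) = -195.17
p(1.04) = -207.35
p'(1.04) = 67.38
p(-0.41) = -227.99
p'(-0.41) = -49.42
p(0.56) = -232.37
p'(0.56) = 35.70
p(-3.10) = 372.40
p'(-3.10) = -433.15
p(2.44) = -69.12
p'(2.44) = 120.30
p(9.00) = -330.00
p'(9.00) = -415.00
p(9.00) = -330.00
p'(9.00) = -415.00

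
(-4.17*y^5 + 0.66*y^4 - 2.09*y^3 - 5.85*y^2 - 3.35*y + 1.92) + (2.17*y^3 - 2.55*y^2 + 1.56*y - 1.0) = -4.17*y^5 + 0.66*y^4 + 0.0800000000000001*y^3 - 8.4*y^2 - 1.79*y + 0.92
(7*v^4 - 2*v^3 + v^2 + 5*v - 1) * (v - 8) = 7*v^5 - 58*v^4 + 17*v^3 - 3*v^2 - 41*v + 8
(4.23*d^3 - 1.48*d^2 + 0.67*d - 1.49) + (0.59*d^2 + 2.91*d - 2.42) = 4.23*d^3 - 0.89*d^2 + 3.58*d - 3.91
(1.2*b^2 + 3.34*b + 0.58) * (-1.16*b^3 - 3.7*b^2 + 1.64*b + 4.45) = -1.392*b^5 - 8.3144*b^4 - 11.0628*b^3 + 8.6716*b^2 + 15.8142*b + 2.581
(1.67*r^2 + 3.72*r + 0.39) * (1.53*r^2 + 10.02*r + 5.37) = 2.5551*r^4 + 22.425*r^3 + 46.839*r^2 + 23.8842*r + 2.0943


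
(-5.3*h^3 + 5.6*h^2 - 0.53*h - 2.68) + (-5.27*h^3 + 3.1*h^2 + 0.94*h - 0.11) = -10.57*h^3 + 8.7*h^2 + 0.41*h - 2.79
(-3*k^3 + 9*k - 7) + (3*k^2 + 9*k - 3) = -3*k^3 + 3*k^2 + 18*k - 10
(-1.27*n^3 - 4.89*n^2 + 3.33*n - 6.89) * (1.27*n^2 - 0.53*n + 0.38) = -1.6129*n^5 - 5.5372*n^4 + 6.3382*n^3 - 12.3734*n^2 + 4.9171*n - 2.6182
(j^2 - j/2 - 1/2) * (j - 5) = j^3 - 11*j^2/2 + 2*j + 5/2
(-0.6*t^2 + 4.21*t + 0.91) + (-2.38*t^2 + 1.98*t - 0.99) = -2.98*t^2 + 6.19*t - 0.08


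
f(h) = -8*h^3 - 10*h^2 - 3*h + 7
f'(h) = -24*h^2 - 20*h - 3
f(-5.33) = 950.26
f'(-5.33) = -578.21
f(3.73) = -558.48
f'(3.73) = -411.51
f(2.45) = -178.02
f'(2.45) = -196.06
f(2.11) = -119.00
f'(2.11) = -152.05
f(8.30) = -5281.10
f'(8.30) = -1822.36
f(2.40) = -168.39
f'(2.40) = -189.24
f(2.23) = -138.14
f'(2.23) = -166.95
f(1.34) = -34.22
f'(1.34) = -72.89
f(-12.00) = 12427.00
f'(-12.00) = -3219.00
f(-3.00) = 142.00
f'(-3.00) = -159.00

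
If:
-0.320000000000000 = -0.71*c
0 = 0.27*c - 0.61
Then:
No Solution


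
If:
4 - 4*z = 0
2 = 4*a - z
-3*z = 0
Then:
No Solution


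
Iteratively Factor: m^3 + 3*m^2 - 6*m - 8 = (m + 1)*(m^2 + 2*m - 8) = (m + 1)*(m + 4)*(m - 2)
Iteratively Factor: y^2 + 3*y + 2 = (y + 1)*(y + 2)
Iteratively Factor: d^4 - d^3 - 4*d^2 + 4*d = (d + 2)*(d^3 - 3*d^2 + 2*d) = (d - 2)*(d + 2)*(d^2 - d) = d*(d - 2)*(d + 2)*(d - 1)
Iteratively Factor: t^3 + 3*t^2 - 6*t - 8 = (t - 2)*(t^2 + 5*t + 4) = (t - 2)*(t + 4)*(t + 1)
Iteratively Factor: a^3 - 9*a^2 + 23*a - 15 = (a - 1)*(a^2 - 8*a + 15) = (a - 3)*(a - 1)*(a - 5)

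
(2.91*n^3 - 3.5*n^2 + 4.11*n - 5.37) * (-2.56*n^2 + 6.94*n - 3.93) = -7.4496*n^5 + 29.1554*n^4 - 46.2479*n^3 + 56.0256*n^2 - 53.4201*n + 21.1041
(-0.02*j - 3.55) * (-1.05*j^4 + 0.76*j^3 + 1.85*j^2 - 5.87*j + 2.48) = 0.021*j^5 + 3.7123*j^4 - 2.735*j^3 - 6.4501*j^2 + 20.7889*j - 8.804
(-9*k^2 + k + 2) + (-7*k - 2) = -9*k^2 - 6*k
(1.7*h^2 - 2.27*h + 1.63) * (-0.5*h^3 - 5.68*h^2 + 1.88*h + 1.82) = -0.85*h^5 - 8.521*h^4 + 15.2746*h^3 - 10.432*h^2 - 1.067*h + 2.9666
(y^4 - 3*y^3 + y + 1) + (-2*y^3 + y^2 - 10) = y^4 - 5*y^3 + y^2 + y - 9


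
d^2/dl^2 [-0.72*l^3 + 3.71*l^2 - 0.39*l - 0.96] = 7.42 - 4.32*l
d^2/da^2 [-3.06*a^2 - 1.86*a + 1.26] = -6.12000000000000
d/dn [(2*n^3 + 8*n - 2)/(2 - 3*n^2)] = 2*(-3*n^4 + 18*n^2 - 6*n + 8)/(9*n^4 - 12*n^2 + 4)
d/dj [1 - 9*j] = -9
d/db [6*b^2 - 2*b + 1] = 12*b - 2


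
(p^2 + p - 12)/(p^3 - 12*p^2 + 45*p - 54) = (p + 4)/(p^2 - 9*p + 18)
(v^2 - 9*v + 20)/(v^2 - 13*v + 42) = (v^2 - 9*v + 20)/(v^2 - 13*v + 42)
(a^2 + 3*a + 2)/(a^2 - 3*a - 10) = (a + 1)/(a - 5)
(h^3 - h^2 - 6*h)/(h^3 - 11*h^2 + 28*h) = (h^2 - h - 6)/(h^2 - 11*h + 28)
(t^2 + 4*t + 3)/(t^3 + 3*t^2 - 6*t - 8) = (t + 3)/(t^2 + 2*t - 8)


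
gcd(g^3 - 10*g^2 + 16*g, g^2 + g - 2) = 1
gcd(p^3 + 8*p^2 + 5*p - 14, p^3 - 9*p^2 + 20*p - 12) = p - 1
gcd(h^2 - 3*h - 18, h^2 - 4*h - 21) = h + 3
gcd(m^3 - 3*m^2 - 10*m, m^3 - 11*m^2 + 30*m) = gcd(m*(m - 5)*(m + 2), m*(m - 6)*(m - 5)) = m^2 - 5*m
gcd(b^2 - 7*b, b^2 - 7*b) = b^2 - 7*b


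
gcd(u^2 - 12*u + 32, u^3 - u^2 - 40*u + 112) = u - 4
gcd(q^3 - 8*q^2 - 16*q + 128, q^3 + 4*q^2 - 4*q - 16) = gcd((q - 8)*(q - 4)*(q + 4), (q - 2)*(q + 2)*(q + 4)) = q + 4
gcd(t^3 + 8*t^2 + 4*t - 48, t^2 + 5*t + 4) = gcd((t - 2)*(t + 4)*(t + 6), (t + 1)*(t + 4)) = t + 4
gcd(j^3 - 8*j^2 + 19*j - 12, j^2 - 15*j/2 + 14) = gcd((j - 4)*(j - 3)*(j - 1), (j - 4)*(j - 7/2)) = j - 4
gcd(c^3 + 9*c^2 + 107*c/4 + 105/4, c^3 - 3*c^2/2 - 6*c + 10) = c + 5/2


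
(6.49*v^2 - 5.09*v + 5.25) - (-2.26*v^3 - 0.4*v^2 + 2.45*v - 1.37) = 2.26*v^3 + 6.89*v^2 - 7.54*v + 6.62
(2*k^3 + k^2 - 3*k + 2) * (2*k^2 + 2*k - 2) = 4*k^5 + 6*k^4 - 8*k^3 - 4*k^2 + 10*k - 4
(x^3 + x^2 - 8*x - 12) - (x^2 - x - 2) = x^3 - 7*x - 10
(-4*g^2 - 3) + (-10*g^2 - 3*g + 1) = -14*g^2 - 3*g - 2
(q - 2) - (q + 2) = -4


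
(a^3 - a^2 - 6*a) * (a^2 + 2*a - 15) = a^5 + a^4 - 23*a^3 + 3*a^2 + 90*a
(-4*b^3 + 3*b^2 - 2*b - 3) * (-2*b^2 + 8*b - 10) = 8*b^5 - 38*b^4 + 68*b^3 - 40*b^2 - 4*b + 30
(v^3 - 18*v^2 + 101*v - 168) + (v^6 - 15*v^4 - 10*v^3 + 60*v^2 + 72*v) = v^6 - 15*v^4 - 9*v^3 + 42*v^2 + 173*v - 168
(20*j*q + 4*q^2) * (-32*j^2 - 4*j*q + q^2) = -640*j^3*q - 208*j^2*q^2 + 4*j*q^3 + 4*q^4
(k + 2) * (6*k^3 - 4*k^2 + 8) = 6*k^4 + 8*k^3 - 8*k^2 + 8*k + 16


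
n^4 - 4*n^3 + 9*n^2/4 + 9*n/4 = n*(n - 3)*(n - 3/2)*(n + 1/2)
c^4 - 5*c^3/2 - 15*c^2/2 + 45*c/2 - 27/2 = (c - 3)*(c - 3/2)*(c - 1)*(c + 3)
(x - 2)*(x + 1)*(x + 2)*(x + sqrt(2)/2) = x^4 + sqrt(2)*x^3/2 + x^3 - 4*x^2 + sqrt(2)*x^2/2 - 4*x - 2*sqrt(2)*x - 2*sqrt(2)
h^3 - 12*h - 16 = (h - 4)*(h + 2)^2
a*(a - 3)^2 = a^3 - 6*a^2 + 9*a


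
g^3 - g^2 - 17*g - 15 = (g - 5)*(g + 1)*(g + 3)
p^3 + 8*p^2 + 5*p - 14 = (p - 1)*(p + 2)*(p + 7)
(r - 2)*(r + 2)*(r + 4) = r^3 + 4*r^2 - 4*r - 16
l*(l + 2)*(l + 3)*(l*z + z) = l^4*z + 6*l^3*z + 11*l^2*z + 6*l*z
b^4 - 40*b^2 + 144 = (b - 6)*(b - 2)*(b + 2)*(b + 6)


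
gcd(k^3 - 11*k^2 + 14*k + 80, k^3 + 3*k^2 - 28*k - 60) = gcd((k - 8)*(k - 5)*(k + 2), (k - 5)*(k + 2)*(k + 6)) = k^2 - 3*k - 10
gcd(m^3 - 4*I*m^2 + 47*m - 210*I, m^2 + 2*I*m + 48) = m - 6*I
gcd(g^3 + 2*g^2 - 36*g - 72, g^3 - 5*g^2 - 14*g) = g + 2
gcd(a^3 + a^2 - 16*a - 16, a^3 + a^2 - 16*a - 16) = a^3 + a^2 - 16*a - 16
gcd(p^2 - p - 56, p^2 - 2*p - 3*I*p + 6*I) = 1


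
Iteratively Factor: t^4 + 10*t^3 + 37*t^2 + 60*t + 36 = (t + 3)*(t^3 + 7*t^2 + 16*t + 12) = (t + 2)*(t + 3)*(t^2 + 5*t + 6) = (t + 2)*(t + 3)^2*(t + 2)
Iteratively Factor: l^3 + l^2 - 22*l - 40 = (l + 4)*(l^2 - 3*l - 10) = (l - 5)*(l + 4)*(l + 2)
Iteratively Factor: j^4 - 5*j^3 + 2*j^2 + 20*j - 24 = (j - 2)*(j^3 - 3*j^2 - 4*j + 12) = (j - 3)*(j - 2)*(j^2 - 4) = (j - 3)*(j - 2)*(j + 2)*(j - 2)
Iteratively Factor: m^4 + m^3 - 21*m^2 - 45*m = (m)*(m^3 + m^2 - 21*m - 45) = m*(m - 5)*(m^2 + 6*m + 9) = m*(m - 5)*(m + 3)*(m + 3)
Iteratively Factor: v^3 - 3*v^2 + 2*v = (v)*(v^2 - 3*v + 2) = v*(v - 1)*(v - 2)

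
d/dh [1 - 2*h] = -2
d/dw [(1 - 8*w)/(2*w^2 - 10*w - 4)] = (4*w^2 - w + 21/2)/(w^4 - 10*w^3 + 21*w^2 + 20*w + 4)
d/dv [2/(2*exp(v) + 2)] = -1/(4*cosh(v/2)^2)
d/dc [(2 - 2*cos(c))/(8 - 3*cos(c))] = 10*sin(c)/(3*cos(c) - 8)^2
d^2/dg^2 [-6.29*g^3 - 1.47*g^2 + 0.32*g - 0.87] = -37.74*g - 2.94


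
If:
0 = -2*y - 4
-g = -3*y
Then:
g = -6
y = -2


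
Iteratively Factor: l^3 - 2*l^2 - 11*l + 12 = (l + 3)*(l^2 - 5*l + 4) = (l - 1)*(l + 3)*(l - 4)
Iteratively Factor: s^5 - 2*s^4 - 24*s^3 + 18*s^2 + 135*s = (s - 3)*(s^4 + s^3 - 21*s^2 - 45*s) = (s - 3)*(s + 3)*(s^3 - 2*s^2 - 15*s) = s*(s - 3)*(s + 3)*(s^2 - 2*s - 15) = s*(s - 5)*(s - 3)*(s + 3)*(s + 3)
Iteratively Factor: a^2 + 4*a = (a + 4)*(a)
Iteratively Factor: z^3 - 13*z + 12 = (z - 3)*(z^2 + 3*z - 4) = (z - 3)*(z - 1)*(z + 4)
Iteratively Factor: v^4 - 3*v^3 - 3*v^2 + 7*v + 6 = (v + 1)*(v^3 - 4*v^2 + v + 6) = (v - 2)*(v + 1)*(v^2 - 2*v - 3) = (v - 3)*(v - 2)*(v + 1)*(v + 1)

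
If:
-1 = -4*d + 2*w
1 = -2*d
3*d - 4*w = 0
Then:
No Solution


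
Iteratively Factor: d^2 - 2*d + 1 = (d - 1)*(d - 1)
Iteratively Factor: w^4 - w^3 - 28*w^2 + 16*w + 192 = (w - 4)*(w^3 + 3*w^2 - 16*w - 48) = (w - 4)^2*(w^2 + 7*w + 12) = (w - 4)^2*(w + 4)*(w + 3)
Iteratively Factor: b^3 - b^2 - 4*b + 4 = (b - 1)*(b^2 - 4) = (b - 2)*(b - 1)*(b + 2)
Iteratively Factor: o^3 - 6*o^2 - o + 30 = (o - 5)*(o^2 - o - 6) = (o - 5)*(o - 3)*(o + 2)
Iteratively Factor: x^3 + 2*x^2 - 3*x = (x - 1)*(x^2 + 3*x) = (x - 1)*(x + 3)*(x)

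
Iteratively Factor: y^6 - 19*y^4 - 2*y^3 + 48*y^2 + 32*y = (y + 1)*(y^5 - y^4 - 18*y^3 + 16*y^2 + 32*y) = (y - 2)*(y + 1)*(y^4 + y^3 - 16*y^2 - 16*y) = y*(y - 2)*(y + 1)*(y^3 + y^2 - 16*y - 16) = y*(y - 2)*(y + 1)*(y + 4)*(y^2 - 3*y - 4) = y*(y - 2)*(y + 1)^2*(y + 4)*(y - 4)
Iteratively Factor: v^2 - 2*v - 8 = (v + 2)*(v - 4)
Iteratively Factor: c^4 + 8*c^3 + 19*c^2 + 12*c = (c + 1)*(c^3 + 7*c^2 + 12*c) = (c + 1)*(c + 3)*(c^2 + 4*c) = (c + 1)*(c + 3)*(c + 4)*(c)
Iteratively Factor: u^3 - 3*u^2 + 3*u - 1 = (u - 1)*(u^2 - 2*u + 1) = (u - 1)^2*(u - 1)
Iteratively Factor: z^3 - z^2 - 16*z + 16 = (z - 1)*(z^2 - 16) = (z - 4)*(z - 1)*(z + 4)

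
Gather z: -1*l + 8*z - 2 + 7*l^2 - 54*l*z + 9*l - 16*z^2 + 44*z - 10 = 7*l^2 + 8*l - 16*z^2 + z*(52 - 54*l) - 12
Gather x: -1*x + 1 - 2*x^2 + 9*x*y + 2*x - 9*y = -2*x^2 + x*(9*y + 1) - 9*y + 1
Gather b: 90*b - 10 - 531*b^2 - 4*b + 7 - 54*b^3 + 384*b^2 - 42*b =-54*b^3 - 147*b^2 + 44*b - 3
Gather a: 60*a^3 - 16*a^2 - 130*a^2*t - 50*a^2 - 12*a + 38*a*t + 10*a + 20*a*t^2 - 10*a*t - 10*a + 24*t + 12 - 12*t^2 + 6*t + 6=60*a^3 + a^2*(-130*t - 66) + a*(20*t^2 + 28*t - 12) - 12*t^2 + 30*t + 18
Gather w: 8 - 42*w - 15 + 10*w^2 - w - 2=10*w^2 - 43*w - 9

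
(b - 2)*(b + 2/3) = b^2 - 4*b/3 - 4/3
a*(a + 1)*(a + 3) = a^3 + 4*a^2 + 3*a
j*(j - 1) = j^2 - j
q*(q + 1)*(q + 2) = q^3 + 3*q^2 + 2*q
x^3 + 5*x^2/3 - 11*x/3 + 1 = (x - 1)*(x - 1/3)*(x + 3)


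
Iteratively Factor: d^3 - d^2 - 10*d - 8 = (d + 1)*(d^2 - 2*d - 8) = (d + 1)*(d + 2)*(d - 4)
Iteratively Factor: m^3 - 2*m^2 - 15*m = (m - 5)*(m^2 + 3*m) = (m - 5)*(m + 3)*(m)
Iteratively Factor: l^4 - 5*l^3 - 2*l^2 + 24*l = (l)*(l^3 - 5*l^2 - 2*l + 24) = l*(l + 2)*(l^2 - 7*l + 12) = l*(l - 3)*(l + 2)*(l - 4)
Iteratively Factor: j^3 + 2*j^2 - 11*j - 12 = (j - 3)*(j^2 + 5*j + 4) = (j - 3)*(j + 4)*(j + 1)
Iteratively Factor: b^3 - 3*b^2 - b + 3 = (b - 3)*(b^2 - 1) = (b - 3)*(b - 1)*(b + 1)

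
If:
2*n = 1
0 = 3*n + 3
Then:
No Solution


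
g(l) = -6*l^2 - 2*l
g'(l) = -12*l - 2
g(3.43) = -77.45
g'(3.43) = -43.16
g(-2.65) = -36.84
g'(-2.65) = 29.80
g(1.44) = -15.32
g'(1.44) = -19.28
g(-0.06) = 0.10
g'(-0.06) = -1.28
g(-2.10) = -22.26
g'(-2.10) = 23.20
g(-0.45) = -0.32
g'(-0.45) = 3.40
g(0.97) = -7.59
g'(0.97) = -13.64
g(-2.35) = -28.44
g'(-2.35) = 26.20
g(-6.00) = -204.00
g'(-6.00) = 70.00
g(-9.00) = -468.00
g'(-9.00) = 106.00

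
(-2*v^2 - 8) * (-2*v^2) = 4*v^4 + 16*v^2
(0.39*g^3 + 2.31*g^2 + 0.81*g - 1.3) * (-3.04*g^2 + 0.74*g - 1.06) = -1.1856*g^5 - 6.7338*g^4 - 1.1664*g^3 + 2.1028*g^2 - 1.8206*g + 1.378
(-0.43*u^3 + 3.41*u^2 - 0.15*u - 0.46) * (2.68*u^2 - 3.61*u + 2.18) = -1.1524*u^5 + 10.6911*u^4 - 13.6495*u^3 + 6.7425*u^2 + 1.3336*u - 1.0028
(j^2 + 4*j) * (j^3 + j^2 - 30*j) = j^5 + 5*j^4 - 26*j^3 - 120*j^2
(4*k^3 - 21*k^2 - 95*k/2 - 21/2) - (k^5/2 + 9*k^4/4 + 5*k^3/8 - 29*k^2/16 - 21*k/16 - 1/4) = -k^5/2 - 9*k^4/4 + 27*k^3/8 - 307*k^2/16 - 739*k/16 - 41/4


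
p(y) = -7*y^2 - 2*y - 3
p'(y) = -14*y - 2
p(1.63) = -24.86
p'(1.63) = -24.82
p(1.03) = -12.49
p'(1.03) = -16.42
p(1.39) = -19.30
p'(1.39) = -21.46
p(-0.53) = -3.91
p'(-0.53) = 5.42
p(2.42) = -48.83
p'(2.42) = -35.88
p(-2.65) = -46.86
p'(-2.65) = 35.10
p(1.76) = -28.20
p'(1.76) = -26.64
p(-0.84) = -6.26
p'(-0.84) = 9.76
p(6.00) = -267.00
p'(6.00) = -86.00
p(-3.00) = -60.00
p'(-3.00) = 40.00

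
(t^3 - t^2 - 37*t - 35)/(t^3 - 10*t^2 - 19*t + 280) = (t + 1)/(t - 8)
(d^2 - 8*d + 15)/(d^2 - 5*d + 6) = (d - 5)/(d - 2)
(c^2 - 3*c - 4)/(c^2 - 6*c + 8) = (c + 1)/(c - 2)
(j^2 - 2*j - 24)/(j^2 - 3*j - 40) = (-j^2 + 2*j + 24)/(-j^2 + 3*j + 40)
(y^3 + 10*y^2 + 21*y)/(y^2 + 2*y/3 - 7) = 3*y*(y + 7)/(3*y - 7)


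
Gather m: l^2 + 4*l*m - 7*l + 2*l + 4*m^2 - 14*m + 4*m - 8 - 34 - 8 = l^2 - 5*l + 4*m^2 + m*(4*l - 10) - 50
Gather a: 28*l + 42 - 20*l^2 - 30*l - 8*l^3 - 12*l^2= -8*l^3 - 32*l^2 - 2*l + 42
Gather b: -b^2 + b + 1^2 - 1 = -b^2 + b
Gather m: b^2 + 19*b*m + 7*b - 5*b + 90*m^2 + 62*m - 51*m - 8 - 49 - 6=b^2 + 2*b + 90*m^2 + m*(19*b + 11) - 63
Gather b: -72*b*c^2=-72*b*c^2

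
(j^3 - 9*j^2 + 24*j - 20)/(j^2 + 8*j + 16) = (j^3 - 9*j^2 + 24*j - 20)/(j^2 + 8*j + 16)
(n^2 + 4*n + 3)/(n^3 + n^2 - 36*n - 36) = (n + 3)/(n^2 - 36)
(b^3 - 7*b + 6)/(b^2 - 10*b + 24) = (b^3 - 7*b + 6)/(b^2 - 10*b + 24)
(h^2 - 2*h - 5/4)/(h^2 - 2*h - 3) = (-h^2 + 2*h + 5/4)/(-h^2 + 2*h + 3)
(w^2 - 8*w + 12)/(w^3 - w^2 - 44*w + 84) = 1/(w + 7)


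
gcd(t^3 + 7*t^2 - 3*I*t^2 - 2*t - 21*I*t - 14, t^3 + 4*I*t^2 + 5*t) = t - I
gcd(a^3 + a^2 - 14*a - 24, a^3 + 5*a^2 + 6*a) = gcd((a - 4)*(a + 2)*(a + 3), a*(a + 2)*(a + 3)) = a^2 + 5*a + 6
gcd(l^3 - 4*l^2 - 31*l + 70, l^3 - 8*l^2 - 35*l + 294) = l - 7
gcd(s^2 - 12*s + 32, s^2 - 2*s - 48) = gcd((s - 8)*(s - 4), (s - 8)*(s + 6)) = s - 8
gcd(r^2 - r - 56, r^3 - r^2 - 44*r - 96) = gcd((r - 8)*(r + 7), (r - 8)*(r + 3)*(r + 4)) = r - 8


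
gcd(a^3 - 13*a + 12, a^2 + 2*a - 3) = a - 1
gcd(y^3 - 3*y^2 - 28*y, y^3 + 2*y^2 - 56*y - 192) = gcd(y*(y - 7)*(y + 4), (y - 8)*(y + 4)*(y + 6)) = y + 4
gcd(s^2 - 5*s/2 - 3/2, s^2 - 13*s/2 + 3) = 1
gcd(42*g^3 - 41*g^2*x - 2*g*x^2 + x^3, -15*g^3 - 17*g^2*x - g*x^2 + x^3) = 1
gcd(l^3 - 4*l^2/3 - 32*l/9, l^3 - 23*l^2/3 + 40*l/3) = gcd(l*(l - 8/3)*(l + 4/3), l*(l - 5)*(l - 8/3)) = l^2 - 8*l/3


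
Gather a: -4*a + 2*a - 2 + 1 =-2*a - 1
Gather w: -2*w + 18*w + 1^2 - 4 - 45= 16*w - 48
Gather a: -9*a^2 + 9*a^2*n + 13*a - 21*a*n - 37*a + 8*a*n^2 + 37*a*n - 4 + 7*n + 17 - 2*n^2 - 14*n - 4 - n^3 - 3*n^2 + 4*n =a^2*(9*n - 9) + a*(8*n^2 + 16*n - 24) - n^3 - 5*n^2 - 3*n + 9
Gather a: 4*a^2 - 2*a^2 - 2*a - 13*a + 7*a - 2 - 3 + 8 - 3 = 2*a^2 - 8*a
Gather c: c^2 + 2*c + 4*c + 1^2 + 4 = c^2 + 6*c + 5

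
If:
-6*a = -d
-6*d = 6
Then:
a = -1/6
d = -1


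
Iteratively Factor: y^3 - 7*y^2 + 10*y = (y - 2)*(y^2 - 5*y) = (y - 5)*(y - 2)*(y)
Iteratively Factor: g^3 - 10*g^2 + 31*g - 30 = (g - 5)*(g^2 - 5*g + 6) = (g - 5)*(g - 2)*(g - 3)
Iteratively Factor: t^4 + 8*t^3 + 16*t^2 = (t)*(t^3 + 8*t^2 + 16*t) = t^2*(t^2 + 8*t + 16) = t^2*(t + 4)*(t + 4)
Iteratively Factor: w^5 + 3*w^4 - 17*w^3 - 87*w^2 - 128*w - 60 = (w + 2)*(w^4 + w^3 - 19*w^2 - 49*w - 30) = (w + 2)*(w + 3)*(w^3 - 2*w^2 - 13*w - 10) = (w - 5)*(w + 2)*(w + 3)*(w^2 + 3*w + 2) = (w - 5)*(w + 2)^2*(w + 3)*(w + 1)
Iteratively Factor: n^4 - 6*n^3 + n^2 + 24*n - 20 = (n - 1)*(n^3 - 5*n^2 - 4*n + 20) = (n - 2)*(n - 1)*(n^2 - 3*n - 10) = (n - 5)*(n - 2)*(n - 1)*(n + 2)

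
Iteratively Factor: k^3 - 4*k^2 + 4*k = (k)*(k^2 - 4*k + 4) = k*(k - 2)*(k - 2)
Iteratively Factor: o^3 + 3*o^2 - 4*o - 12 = (o + 2)*(o^2 + o - 6) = (o + 2)*(o + 3)*(o - 2)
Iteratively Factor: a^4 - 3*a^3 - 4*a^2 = (a)*(a^3 - 3*a^2 - 4*a) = a*(a - 4)*(a^2 + a) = a^2*(a - 4)*(a + 1)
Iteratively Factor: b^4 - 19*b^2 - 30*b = (b - 5)*(b^3 + 5*b^2 + 6*b) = (b - 5)*(b + 2)*(b^2 + 3*b) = b*(b - 5)*(b + 2)*(b + 3)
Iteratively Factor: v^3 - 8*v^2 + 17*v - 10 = (v - 1)*(v^2 - 7*v + 10) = (v - 5)*(v - 1)*(v - 2)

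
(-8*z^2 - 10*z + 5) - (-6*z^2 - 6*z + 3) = -2*z^2 - 4*z + 2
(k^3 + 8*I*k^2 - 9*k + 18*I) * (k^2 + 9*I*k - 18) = k^5 + 17*I*k^4 - 99*k^3 - 207*I*k^2 - 324*I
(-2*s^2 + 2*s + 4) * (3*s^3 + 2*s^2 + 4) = -6*s^5 + 2*s^4 + 16*s^3 + 8*s + 16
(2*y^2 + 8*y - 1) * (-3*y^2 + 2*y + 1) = -6*y^4 - 20*y^3 + 21*y^2 + 6*y - 1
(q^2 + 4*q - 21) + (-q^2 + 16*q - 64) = 20*q - 85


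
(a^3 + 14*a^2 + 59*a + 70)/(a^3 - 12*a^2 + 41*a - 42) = (a^3 + 14*a^2 + 59*a + 70)/(a^3 - 12*a^2 + 41*a - 42)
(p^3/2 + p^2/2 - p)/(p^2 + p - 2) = p/2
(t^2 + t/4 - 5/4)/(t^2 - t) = (t + 5/4)/t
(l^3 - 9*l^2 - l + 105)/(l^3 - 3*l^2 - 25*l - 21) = (l - 5)/(l + 1)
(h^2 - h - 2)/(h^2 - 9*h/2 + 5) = 2*(h + 1)/(2*h - 5)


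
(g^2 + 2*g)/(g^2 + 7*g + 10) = g/(g + 5)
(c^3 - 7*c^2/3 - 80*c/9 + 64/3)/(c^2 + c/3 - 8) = c - 8/3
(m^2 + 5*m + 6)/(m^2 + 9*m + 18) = (m + 2)/(m + 6)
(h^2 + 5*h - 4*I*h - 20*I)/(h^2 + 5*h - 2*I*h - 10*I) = (h - 4*I)/(h - 2*I)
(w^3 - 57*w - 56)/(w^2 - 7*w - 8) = w + 7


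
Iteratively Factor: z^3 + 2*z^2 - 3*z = (z + 3)*(z^2 - z) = (z - 1)*(z + 3)*(z)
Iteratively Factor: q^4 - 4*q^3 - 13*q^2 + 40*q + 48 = (q + 1)*(q^3 - 5*q^2 - 8*q + 48) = (q + 1)*(q + 3)*(q^2 - 8*q + 16) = (q - 4)*(q + 1)*(q + 3)*(q - 4)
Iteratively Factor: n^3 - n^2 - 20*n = (n + 4)*(n^2 - 5*n) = (n - 5)*(n + 4)*(n)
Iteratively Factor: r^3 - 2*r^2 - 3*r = (r - 3)*(r^2 + r) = (r - 3)*(r + 1)*(r)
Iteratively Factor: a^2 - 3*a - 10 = (a - 5)*(a + 2)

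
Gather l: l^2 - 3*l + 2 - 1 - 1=l^2 - 3*l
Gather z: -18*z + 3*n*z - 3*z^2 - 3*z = -3*z^2 + z*(3*n - 21)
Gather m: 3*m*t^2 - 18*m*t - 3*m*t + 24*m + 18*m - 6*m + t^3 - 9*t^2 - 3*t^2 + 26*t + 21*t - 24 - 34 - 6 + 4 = m*(3*t^2 - 21*t + 36) + t^3 - 12*t^2 + 47*t - 60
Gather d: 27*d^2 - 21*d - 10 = 27*d^2 - 21*d - 10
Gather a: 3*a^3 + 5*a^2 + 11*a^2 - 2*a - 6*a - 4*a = 3*a^3 + 16*a^2 - 12*a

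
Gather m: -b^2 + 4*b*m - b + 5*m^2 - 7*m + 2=-b^2 - b + 5*m^2 + m*(4*b - 7) + 2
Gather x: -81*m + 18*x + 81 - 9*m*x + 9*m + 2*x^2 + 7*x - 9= -72*m + 2*x^2 + x*(25 - 9*m) + 72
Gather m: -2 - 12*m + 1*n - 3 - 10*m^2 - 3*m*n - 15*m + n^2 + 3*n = -10*m^2 + m*(-3*n - 27) + n^2 + 4*n - 5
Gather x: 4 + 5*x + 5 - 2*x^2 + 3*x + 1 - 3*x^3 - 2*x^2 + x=-3*x^3 - 4*x^2 + 9*x + 10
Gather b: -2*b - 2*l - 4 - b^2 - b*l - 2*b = -b^2 + b*(-l - 4) - 2*l - 4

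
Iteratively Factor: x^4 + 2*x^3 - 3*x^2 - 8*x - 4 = (x + 2)*(x^3 - 3*x - 2) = (x + 1)*(x + 2)*(x^2 - x - 2) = (x - 2)*(x + 1)*(x + 2)*(x + 1)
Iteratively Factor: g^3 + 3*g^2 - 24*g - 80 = (g + 4)*(g^2 - g - 20) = (g + 4)^2*(g - 5)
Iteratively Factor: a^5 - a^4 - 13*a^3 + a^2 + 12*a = (a - 1)*(a^4 - 13*a^2 - 12*a) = (a - 4)*(a - 1)*(a^3 + 4*a^2 + 3*a) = (a - 4)*(a - 1)*(a + 1)*(a^2 + 3*a) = (a - 4)*(a - 1)*(a + 1)*(a + 3)*(a)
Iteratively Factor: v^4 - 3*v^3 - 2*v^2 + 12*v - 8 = (v - 1)*(v^3 - 2*v^2 - 4*v + 8) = (v - 2)*(v - 1)*(v^2 - 4) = (v - 2)^2*(v - 1)*(v + 2)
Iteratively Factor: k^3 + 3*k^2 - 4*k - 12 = (k - 2)*(k^2 + 5*k + 6) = (k - 2)*(k + 3)*(k + 2)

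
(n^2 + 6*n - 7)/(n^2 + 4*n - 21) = (n - 1)/(n - 3)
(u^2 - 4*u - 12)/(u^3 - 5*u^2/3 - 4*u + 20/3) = 3*(u - 6)/(3*u^2 - 11*u + 10)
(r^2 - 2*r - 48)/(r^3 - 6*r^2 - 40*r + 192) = 1/(r - 4)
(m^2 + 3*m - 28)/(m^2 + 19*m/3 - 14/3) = 3*(m - 4)/(3*m - 2)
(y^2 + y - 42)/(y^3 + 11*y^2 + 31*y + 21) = (y - 6)/(y^2 + 4*y + 3)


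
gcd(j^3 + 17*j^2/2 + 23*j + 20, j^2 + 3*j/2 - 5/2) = j + 5/2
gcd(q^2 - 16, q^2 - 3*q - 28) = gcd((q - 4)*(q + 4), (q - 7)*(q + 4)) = q + 4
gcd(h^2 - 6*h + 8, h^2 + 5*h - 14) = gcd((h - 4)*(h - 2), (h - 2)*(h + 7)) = h - 2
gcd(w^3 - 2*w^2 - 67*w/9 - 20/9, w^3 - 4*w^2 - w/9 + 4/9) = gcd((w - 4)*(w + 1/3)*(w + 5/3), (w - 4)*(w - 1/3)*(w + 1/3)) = w^2 - 11*w/3 - 4/3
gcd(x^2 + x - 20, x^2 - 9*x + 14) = 1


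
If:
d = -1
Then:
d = -1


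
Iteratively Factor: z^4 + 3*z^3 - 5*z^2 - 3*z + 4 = (z - 1)*(z^3 + 4*z^2 - z - 4) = (z - 1)^2*(z^2 + 5*z + 4) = (z - 1)^2*(z + 1)*(z + 4)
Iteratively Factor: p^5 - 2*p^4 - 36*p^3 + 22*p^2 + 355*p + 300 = (p + 4)*(p^4 - 6*p^3 - 12*p^2 + 70*p + 75) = (p + 3)*(p + 4)*(p^3 - 9*p^2 + 15*p + 25) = (p - 5)*(p + 3)*(p + 4)*(p^2 - 4*p - 5) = (p - 5)*(p + 1)*(p + 3)*(p + 4)*(p - 5)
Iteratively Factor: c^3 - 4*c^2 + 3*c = (c - 1)*(c^2 - 3*c) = (c - 3)*(c - 1)*(c)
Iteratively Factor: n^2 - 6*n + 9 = (n - 3)*(n - 3)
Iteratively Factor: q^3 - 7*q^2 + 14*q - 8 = (q - 2)*(q^2 - 5*q + 4) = (q - 2)*(q - 1)*(q - 4)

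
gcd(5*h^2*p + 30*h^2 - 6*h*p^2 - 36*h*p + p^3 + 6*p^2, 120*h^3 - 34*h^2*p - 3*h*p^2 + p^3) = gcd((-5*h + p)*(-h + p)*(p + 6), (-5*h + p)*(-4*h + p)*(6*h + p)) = -5*h + p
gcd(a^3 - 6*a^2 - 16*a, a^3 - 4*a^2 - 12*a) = a^2 + 2*a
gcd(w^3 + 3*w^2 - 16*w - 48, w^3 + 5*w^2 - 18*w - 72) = w^2 - w - 12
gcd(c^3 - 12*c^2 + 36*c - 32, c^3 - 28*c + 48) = c - 2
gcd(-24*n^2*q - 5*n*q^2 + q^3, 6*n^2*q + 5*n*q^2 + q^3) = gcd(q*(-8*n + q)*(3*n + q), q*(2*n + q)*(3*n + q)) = 3*n*q + q^2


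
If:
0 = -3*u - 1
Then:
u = -1/3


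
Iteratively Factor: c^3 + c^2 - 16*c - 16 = (c + 1)*(c^2 - 16) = (c + 1)*(c + 4)*(c - 4)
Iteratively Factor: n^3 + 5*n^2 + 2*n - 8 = (n + 4)*(n^2 + n - 2) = (n - 1)*(n + 4)*(n + 2)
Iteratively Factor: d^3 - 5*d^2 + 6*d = (d)*(d^2 - 5*d + 6) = d*(d - 3)*(d - 2)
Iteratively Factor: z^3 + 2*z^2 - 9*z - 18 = (z + 3)*(z^2 - z - 6) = (z - 3)*(z + 3)*(z + 2)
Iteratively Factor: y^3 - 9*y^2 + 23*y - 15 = (y - 3)*(y^2 - 6*y + 5) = (y - 5)*(y - 3)*(y - 1)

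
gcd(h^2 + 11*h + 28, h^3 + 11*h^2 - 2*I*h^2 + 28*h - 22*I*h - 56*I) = h^2 + 11*h + 28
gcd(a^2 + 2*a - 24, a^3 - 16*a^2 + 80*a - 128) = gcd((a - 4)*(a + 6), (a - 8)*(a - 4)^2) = a - 4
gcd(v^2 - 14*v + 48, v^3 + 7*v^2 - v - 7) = 1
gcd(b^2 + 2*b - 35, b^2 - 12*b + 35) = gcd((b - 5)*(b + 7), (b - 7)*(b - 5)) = b - 5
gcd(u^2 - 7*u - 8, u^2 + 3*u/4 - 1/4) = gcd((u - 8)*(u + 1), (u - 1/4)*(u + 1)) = u + 1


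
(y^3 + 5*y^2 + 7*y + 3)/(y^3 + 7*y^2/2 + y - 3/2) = 2*(y + 1)/(2*y - 1)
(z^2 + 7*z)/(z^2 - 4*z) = (z + 7)/(z - 4)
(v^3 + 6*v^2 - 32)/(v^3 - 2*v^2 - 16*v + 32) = (v + 4)/(v - 4)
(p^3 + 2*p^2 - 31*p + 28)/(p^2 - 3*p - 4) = (p^2 + 6*p - 7)/(p + 1)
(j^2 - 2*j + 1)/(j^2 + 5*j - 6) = (j - 1)/(j + 6)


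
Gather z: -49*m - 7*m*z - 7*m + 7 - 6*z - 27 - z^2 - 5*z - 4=-56*m - z^2 + z*(-7*m - 11) - 24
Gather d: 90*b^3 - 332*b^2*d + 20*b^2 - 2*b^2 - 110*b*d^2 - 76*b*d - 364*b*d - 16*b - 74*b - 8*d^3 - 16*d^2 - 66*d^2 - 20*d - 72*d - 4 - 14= 90*b^3 + 18*b^2 - 90*b - 8*d^3 + d^2*(-110*b - 82) + d*(-332*b^2 - 440*b - 92) - 18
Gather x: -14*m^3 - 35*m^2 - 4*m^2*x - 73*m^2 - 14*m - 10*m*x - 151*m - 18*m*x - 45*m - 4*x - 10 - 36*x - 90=-14*m^3 - 108*m^2 - 210*m + x*(-4*m^2 - 28*m - 40) - 100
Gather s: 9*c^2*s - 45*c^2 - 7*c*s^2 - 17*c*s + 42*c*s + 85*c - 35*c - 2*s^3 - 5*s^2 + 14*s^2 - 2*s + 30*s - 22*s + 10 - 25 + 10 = -45*c^2 + 50*c - 2*s^3 + s^2*(9 - 7*c) + s*(9*c^2 + 25*c + 6) - 5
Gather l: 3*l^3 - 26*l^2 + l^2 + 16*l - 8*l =3*l^3 - 25*l^2 + 8*l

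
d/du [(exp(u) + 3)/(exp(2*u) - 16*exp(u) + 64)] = (-exp(u) - 14)*exp(u)/(exp(3*u) - 24*exp(2*u) + 192*exp(u) - 512)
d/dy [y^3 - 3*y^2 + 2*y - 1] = 3*y^2 - 6*y + 2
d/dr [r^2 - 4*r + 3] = 2*r - 4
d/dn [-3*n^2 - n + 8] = -6*n - 1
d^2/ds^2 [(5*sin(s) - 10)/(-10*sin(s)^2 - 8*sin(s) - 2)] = 5*(25*sin(s)^5 - 220*sin(s)^4 - 200*sin(s)^3 + 304*sin(s)^2 + 279*sin(s) + 52)/(2*(5*sin(s)^2 + 4*sin(s) + 1)^3)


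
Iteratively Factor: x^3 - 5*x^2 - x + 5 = (x + 1)*(x^2 - 6*x + 5) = (x - 5)*(x + 1)*(x - 1)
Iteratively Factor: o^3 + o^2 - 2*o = (o + 2)*(o^2 - o) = o*(o + 2)*(o - 1)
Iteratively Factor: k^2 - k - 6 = (k - 3)*(k + 2)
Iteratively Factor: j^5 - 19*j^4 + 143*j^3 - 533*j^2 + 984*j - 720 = (j - 4)*(j^4 - 15*j^3 + 83*j^2 - 201*j + 180) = (j - 4)*(j - 3)*(j^3 - 12*j^2 + 47*j - 60) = (j - 4)*(j - 3)^2*(j^2 - 9*j + 20) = (j - 4)^2*(j - 3)^2*(j - 5)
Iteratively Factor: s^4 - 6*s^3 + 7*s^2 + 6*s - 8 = (s - 1)*(s^3 - 5*s^2 + 2*s + 8) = (s - 4)*(s - 1)*(s^2 - s - 2) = (s - 4)*(s - 1)*(s + 1)*(s - 2)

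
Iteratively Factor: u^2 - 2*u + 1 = (u - 1)*(u - 1)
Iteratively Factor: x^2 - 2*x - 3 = (x - 3)*(x + 1)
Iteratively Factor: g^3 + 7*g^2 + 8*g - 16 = (g + 4)*(g^2 + 3*g - 4) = (g - 1)*(g + 4)*(g + 4)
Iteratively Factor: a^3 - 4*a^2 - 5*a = (a + 1)*(a^2 - 5*a) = a*(a + 1)*(a - 5)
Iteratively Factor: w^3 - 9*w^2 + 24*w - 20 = (w - 2)*(w^2 - 7*w + 10) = (w - 5)*(w - 2)*(w - 2)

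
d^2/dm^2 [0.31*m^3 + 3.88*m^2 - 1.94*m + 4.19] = 1.86*m + 7.76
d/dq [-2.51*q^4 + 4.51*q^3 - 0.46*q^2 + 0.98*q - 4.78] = -10.04*q^3 + 13.53*q^2 - 0.92*q + 0.98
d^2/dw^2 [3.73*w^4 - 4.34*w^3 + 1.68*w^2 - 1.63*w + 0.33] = 44.76*w^2 - 26.04*w + 3.36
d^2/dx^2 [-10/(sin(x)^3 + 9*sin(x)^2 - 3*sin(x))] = 90*(-sin(x)^3 + 11*sin(x)^2 + 40*sin(x) - 25 - 57/sin(x) + 18/sin(x)^2 - 2*cos(x)^6/sin(x)^3)/(sin(x)^2 + 9*sin(x) - 3)^3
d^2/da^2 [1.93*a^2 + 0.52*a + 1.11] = 3.86000000000000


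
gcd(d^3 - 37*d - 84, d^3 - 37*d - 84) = d^3 - 37*d - 84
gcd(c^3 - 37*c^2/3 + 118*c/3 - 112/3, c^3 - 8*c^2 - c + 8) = c - 8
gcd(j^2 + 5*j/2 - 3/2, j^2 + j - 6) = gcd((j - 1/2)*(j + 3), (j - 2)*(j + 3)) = j + 3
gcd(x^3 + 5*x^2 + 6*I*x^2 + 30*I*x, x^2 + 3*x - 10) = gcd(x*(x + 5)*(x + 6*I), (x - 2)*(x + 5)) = x + 5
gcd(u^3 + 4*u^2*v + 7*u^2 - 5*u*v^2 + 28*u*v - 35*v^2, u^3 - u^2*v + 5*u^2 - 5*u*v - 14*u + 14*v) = u^2 - u*v + 7*u - 7*v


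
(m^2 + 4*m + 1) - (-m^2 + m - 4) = 2*m^2 + 3*m + 5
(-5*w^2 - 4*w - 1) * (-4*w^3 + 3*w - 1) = 20*w^5 + 16*w^4 - 11*w^3 - 7*w^2 + w + 1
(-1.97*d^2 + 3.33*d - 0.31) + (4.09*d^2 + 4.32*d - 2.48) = 2.12*d^2 + 7.65*d - 2.79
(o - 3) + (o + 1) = 2*o - 2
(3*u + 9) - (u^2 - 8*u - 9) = -u^2 + 11*u + 18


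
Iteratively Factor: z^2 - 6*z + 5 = (z - 5)*(z - 1)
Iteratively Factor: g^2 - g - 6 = (g + 2)*(g - 3)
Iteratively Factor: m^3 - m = (m + 1)*(m^2 - m) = (m - 1)*(m + 1)*(m)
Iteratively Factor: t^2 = (t)*(t)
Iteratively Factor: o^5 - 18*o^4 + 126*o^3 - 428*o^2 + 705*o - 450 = (o - 5)*(o^4 - 13*o^3 + 61*o^2 - 123*o + 90) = (o - 5)*(o - 3)*(o^3 - 10*o^2 + 31*o - 30) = (o - 5)^2*(o - 3)*(o^2 - 5*o + 6) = (o - 5)^2*(o - 3)^2*(o - 2)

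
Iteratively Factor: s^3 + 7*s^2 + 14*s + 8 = (s + 1)*(s^2 + 6*s + 8) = (s + 1)*(s + 2)*(s + 4)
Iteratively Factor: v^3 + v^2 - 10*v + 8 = (v + 4)*(v^2 - 3*v + 2) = (v - 2)*(v + 4)*(v - 1)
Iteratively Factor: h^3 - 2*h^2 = (h - 2)*(h^2) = h*(h - 2)*(h)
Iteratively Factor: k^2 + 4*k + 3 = (k + 3)*(k + 1)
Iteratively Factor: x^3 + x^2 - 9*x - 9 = (x - 3)*(x^2 + 4*x + 3) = (x - 3)*(x + 1)*(x + 3)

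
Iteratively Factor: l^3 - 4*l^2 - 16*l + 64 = (l - 4)*(l^2 - 16) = (l - 4)^2*(l + 4)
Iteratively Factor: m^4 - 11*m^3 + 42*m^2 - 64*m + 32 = (m - 2)*(m^3 - 9*m^2 + 24*m - 16) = (m - 4)*(m - 2)*(m^2 - 5*m + 4) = (m - 4)*(m - 2)*(m - 1)*(m - 4)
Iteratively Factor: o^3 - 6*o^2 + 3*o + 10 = (o - 2)*(o^2 - 4*o - 5) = (o - 2)*(o + 1)*(o - 5)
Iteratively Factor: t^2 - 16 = (t - 4)*(t + 4)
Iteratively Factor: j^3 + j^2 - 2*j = (j - 1)*(j^2 + 2*j) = (j - 1)*(j + 2)*(j)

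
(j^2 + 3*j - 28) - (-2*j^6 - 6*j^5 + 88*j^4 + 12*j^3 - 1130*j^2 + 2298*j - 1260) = 2*j^6 + 6*j^5 - 88*j^4 - 12*j^3 + 1131*j^2 - 2295*j + 1232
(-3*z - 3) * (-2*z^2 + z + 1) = 6*z^3 + 3*z^2 - 6*z - 3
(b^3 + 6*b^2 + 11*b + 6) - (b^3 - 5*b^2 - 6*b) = 11*b^2 + 17*b + 6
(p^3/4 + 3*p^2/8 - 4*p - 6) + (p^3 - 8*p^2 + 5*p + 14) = 5*p^3/4 - 61*p^2/8 + p + 8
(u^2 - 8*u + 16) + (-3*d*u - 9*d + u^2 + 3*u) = -3*d*u - 9*d + 2*u^2 - 5*u + 16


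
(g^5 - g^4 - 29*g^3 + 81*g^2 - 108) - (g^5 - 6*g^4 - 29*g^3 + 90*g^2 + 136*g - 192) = 5*g^4 - 9*g^2 - 136*g + 84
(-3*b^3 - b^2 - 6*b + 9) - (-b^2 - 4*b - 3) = -3*b^3 - 2*b + 12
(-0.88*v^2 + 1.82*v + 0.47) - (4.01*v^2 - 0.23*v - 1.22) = -4.89*v^2 + 2.05*v + 1.69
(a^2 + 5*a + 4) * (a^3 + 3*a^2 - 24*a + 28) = a^5 + 8*a^4 - 5*a^3 - 80*a^2 + 44*a + 112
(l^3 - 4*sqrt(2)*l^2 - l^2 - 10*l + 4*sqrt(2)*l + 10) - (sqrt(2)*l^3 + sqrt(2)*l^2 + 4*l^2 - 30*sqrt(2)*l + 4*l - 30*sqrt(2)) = -sqrt(2)*l^3 + l^3 - 5*sqrt(2)*l^2 - 5*l^2 - 14*l + 34*sqrt(2)*l + 10 + 30*sqrt(2)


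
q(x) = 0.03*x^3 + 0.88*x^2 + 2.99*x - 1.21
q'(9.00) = 26.12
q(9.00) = 118.85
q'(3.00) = 9.08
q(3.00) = 16.49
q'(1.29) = 5.41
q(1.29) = 4.18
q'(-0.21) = 2.62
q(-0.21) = -1.80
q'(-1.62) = 0.37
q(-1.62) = -3.87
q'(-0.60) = 1.97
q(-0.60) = -2.69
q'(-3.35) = -1.90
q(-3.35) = -2.48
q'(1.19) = 5.21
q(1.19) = 3.64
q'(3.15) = 9.43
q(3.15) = 17.88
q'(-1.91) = -0.04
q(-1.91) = -3.92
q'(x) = 0.09*x^2 + 1.76*x + 2.99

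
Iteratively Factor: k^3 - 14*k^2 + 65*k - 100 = (k - 5)*(k^2 - 9*k + 20) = (k - 5)^2*(k - 4)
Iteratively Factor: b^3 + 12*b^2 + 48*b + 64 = (b + 4)*(b^2 + 8*b + 16) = (b + 4)^2*(b + 4)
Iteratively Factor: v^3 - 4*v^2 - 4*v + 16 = (v + 2)*(v^2 - 6*v + 8) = (v - 2)*(v + 2)*(v - 4)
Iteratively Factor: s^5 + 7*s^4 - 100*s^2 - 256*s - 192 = (s + 2)*(s^4 + 5*s^3 - 10*s^2 - 80*s - 96) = (s - 4)*(s + 2)*(s^3 + 9*s^2 + 26*s + 24) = (s - 4)*(s + 2)*(s + 4)*(s^2 + 5*s + 6) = (s - 4)*(s + 2)*(s + 3)*(s + 4)*(s + 2)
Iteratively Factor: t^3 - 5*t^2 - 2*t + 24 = (t - 3)*(t^2 - 2*t - 8) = (t - 4)*(t - 3)*(t + 2)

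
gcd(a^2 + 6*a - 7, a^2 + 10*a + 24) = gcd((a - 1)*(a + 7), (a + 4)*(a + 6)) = 1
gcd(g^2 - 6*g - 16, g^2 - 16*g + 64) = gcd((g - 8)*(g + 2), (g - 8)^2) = g - 8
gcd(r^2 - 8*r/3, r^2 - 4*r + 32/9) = r - 8/3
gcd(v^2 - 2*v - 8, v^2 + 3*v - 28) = v - 4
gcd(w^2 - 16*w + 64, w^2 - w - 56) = w - 8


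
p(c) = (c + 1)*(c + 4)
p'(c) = 2*c + 5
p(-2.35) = -2.23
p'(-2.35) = 0.30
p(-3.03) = -1.97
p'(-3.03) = -1.06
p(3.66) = 35.70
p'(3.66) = 12.32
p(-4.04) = 0.12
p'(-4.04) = -3.08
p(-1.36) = -0.95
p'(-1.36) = 2.28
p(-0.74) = 0.85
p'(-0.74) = 3.52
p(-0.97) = 0.09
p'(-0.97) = 3.06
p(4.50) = 46.75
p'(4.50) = 14.00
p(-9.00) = 40.00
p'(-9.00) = -13.00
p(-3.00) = -2.00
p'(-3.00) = -1.00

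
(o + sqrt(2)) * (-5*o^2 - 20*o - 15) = -5*o^3 - 20*o^2 - 5*sqrt(2)*o^2 - 20*sqrt(2)*o - 15*o - 15*sqrt(2)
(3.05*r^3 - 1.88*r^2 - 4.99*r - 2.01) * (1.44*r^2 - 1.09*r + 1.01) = 4.392*r^5 - 6.0317*r^4 - 2.0559*r^3 + 0.645900000000001*r^2 - 2.849*r - 2.0301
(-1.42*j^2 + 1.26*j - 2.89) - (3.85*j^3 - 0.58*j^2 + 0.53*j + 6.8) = -3.85*j^3 - 0.84*j^2 + 0.73*j - 9.69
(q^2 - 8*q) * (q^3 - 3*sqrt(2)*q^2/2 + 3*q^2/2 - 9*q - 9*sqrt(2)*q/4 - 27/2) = q^5 - 13*q^4/2 - 3*sqrt(2)*q^4/2 - 21*q^3 + 39*sqrt(2)*q^3/4 + 18*sqrt(2)*q^2 + 117*q^2/2 + 108*q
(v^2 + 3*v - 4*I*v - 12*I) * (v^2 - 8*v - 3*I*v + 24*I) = v^4 - 5*v^3 - 7*I*v^3 - 36*v^2 + 35*I*v^2 + 60*v + 168*I*v + 288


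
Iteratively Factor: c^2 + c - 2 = (c + 2)*(c - 1)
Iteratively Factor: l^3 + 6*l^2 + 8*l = (l + 4)*(l^2 + 2*l) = l*(l + 4)*(l + 2)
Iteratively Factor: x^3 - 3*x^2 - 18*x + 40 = (x - 5)*(x^2 + 2*x - 8) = (x - 5)*(x + 4)*(x - 2)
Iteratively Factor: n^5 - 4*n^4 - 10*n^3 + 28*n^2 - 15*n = (n - 1)*(n^4 - 3*n^3 - 13*n^2 + 15*n) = n*(n - 1)*(n^3 - 3*n^2 - 13*n + 15) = n*(n - 1)*(n + 3)*(n^2 - 6*n + 5) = n*(n - 1)^2*(n + 3)*(n - 5)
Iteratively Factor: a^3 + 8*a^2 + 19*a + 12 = (a + 1)*(a^2 + 7*a + 12) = (a + 1)*(a + 4)*(a + 3)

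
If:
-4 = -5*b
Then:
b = 4/5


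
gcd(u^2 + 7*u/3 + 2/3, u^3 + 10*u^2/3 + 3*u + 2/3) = u^2 + 7*u/3 + 2/3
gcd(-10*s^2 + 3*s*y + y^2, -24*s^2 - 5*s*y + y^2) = 1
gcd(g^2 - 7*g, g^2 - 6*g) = g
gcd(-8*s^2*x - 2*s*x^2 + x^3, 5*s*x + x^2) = x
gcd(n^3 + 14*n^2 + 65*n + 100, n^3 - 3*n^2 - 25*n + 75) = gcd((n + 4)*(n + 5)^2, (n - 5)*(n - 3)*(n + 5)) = n + 5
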